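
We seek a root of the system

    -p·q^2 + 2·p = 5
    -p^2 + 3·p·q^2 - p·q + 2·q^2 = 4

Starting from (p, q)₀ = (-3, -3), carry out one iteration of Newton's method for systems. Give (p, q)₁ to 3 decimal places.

(-0.568, -3.057)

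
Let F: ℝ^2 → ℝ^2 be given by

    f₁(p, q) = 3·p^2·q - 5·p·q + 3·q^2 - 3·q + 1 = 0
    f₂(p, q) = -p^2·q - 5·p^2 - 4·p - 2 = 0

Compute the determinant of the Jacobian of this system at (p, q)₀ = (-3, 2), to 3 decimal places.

-1524.000

J = [[6·p·q - 5·q, 3·p^2 - 5·p + 6·q - 3], [-2·p·q - 10·p - 4, -p^2]].
At the point, J = [[-46.000, 51.000], [38.000, -9.000]].
det J = -1524.000.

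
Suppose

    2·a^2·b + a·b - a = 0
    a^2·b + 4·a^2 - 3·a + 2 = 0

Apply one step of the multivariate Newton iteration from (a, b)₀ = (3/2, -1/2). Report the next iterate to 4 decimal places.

(0.7313, -0.3265)

At (3/2, -1/2): F = (-4.5000, 5.3750).
Jacobian J = [[4·a·b + b - 1, 2·a^2 + a], [2·a·b + 8·a - 3, a^2]].
At the point, J = [[-4.5000, 6.0000], [7.5000, 2.2500]] (det J = -55.1250).
Solving J·Δ = −F gives Δ = (-0.7687, 0.1735).
Then the next iterate is (a, b)₁ = (0.7313, -0.3265).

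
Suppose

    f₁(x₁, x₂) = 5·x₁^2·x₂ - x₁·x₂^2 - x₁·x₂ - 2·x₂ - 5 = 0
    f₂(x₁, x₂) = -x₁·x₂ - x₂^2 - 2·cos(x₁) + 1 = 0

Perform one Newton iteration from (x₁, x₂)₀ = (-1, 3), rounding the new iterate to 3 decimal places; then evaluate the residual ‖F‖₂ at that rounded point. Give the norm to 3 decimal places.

At (-1, 3): F = (16.000, -6.08060).
Jacobian J = [[10·x₁·x₂ - x₂^2 - x₂, 5·x₁^2 - 2·x₁·x₂ - x₁ - 2], [-x₂ + 2·sin(x₁), -x₁ - 2·x₂]].
At the point, J = [[-42.000, 10.000], [-4.68294, -5.000]] (det J = 256.82942).
Solving J·Δ = −F gives Δ = (0.075, -1.286).
Then the next iterate is (x₁, x₂)₁ = (-0.925, 1.714).
Re-evaluating at (-0.925, 1.714): F = (3.20762, -1.55602), so ‖F‖₂ = 3.565.

3.565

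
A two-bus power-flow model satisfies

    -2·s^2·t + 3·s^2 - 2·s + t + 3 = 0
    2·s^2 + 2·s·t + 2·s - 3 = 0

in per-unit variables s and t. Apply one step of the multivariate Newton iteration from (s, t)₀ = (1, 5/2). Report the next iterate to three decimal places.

(10.000, -50.000)

At (1, 5/2): F = (1.500, 6.000).
Jacobian J = [[-4·s·t + 6·s - 2, -2·s^2 + 1], [4·s + 2·t + 2, 2·s]].
At the point, J = [[-6.000, -1.000], [11.000, 2.000]] (det J = -1.000).
Solving J·Δ = −F gives Δ = (9.000, -52.500).
Then the next iterate is (s, t)₁ = (10.000, -50.000).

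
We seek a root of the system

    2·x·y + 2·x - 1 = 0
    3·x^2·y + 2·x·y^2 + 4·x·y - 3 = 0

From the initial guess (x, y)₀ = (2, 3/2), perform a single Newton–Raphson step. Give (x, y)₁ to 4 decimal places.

At (2, 3/2): F = (9.0000, 36.0000).
Jacobian J = [[2·y + 2, 2·x], [6·x·y + 2·y^2 + 4·y, 3·x^2 + 4·x·y + 4·x]].
At the point, J = [[5.0000, 4.0000], [28.5000, 32.0000]] (det J = 46.0000).
Solving J·Δ = −F gives Δ = (-3.1304, 1.6630).
Then the next iterate is (x, y)₁ = (-1.1304, 3.1630).

(-1.1304, 3.1630)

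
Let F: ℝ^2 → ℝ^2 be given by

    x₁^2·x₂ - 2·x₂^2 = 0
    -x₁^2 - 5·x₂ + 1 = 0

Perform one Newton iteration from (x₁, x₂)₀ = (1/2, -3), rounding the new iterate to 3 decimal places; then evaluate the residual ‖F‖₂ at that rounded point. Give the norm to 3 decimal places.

At (1/2, -3): F = (-18.750, 15.750).
Jacobian J = [[2·x₁·x₂, x₁^2 - 4·x₂], [-2·x₁, -5]].
At the point, J = [[-3.000, 12.250], [-1.000, -5.000]] (det J = 27.250).
Solving J·Δ = −F gives Δ = (3.640, 2.422).
Then the next iterate is (x₁, x₂)₁ = (4.140, -0.578).
Re-evaluating at (4.140, -0.578): F = (-10.57486, -13.24960), so ‖F‖₂ = 16.952.

16.952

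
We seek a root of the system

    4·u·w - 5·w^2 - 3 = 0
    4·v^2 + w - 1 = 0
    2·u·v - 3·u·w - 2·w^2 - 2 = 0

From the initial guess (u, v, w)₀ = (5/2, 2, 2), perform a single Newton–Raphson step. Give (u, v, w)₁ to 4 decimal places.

(1.4373, 1.0094, 0.8498)

At (5/2, 2, 2): F = (-3.0000, 17.0000, -15.0000).
Jacobian J = [[4·w, 0, 4·u - 10·w], [0, 8·v, 1], [2·v - 3·w, 2·u, -3·u - 4·w]].
At the point, J = [[8.0000, 0.0000, -10.0000], [0.0000, 16.0000, 1.0000], [-2.0000, 5.0000, -15.5000]] (det J = -2344.0000).
Solving J·Δ = −F gives Δ = (-1.0627, -0.9906, -1.1502).
Then the next iterate is (u, v, w)₁ = (1.4373, 1.0094, 0.8498).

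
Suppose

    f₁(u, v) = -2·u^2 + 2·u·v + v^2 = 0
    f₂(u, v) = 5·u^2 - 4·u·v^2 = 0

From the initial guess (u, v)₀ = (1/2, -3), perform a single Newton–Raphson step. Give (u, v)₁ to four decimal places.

(0.4293, -1.7869)

At (1/2, -3): F = (5.5000, -16.7500).
Jacobian J = [[-4·u + 2·v, 2·u + 2·v], [10·u - 4·v^2, -8·u·v]].
At the point, J = [[-8.0000, -5.0000], [-31.0000, 12.0000]] (det J = -251.0000).
Solving J·Δ = −F gives Δ = (-0.0707, 1.2131).
Then the next iterate is (u, v)₁ = (0.4293, -1.7869).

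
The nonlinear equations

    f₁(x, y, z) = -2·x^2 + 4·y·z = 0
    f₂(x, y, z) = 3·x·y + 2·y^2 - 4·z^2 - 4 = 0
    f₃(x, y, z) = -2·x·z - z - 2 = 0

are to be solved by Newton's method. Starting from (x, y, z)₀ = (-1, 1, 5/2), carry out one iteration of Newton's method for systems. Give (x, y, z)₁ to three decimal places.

At (-1, 1, 5/2): F = (8.000, -30.000, 0.500).
Jacobian J = [[-4·x, 4·z, 4·y], [3·y, 3·x + 4·y, -8·z], [-2·z, 0, -2·x - 1]].
At the point, J = [[4.000, 10.000, 4.000], [3.000, 1.000, -20.000], [-5.000, 0.000, 1.000]] (det J = 994.000).
Solving J·Δ = −F gives Δ = (-0.207, -0.103, -1.536).
Then the next iterate is (x, y, z)₁ = (-1.207, 0.897, 0.964).

(-1.207, 0.897, 0.964)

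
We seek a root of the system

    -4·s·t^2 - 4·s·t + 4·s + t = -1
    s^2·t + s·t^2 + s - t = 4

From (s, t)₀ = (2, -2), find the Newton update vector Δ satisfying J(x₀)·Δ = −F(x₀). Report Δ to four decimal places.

At (2, -2): F = (-9.0000, 0.0000).
Jacobian J = [[-4·t^2 - 4·t + 4, -8·s·t - 4·s + 1], [2·s·t + t^2 + 1, s^2 + 2·s·t - 1]].
At the point, J = [[-4.0000, 25.0000], [-3.0000, -5.0000]] (det J = 95.0000).
Solving J·Δ = −F gives Δ = (-0.4737, 0.2842).

(-0.4737, 0.2842)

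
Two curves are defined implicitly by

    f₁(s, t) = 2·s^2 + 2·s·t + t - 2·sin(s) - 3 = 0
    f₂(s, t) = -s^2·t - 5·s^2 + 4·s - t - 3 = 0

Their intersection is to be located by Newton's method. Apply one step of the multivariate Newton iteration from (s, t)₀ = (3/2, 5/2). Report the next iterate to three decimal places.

(0.606, 2.551)

At (3/2, 5/2): F = (9.50501, -16.375).
Jacobian J = [[4·s + 2·t - 2·cos(s), 2·s + 1], [-2·s·t - 10·s + 4, -s^2 - 1]].
At the point, J = [[10.85853, 4.000], [-18.500, -3.250]] (det J = 38.70979).
Solving J·Δ = −F gives Δ = (-0.894, 0.051).
Then the next iterate is (s, t)₁ = (0.606, 2.551).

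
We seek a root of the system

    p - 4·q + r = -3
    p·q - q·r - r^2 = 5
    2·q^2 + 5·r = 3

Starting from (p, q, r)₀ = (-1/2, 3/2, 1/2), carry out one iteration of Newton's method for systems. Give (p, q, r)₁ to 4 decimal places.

(2.7959, 1.4031, -0.1837)

At (-1/2, 3/2, 1/2): F = (-3.0000, -6.7500, 4.0000).
Jacobian J = [[1, -4, 1], [q, p - r, -q - 2·r], [0, 4·q, 5]].
At the point, J = [[1.0000, -4.0000, 1.0000], [1.5000, -1.0000, -2.5000], [0.0000, 6.0000, 5.0000]] (det J = 49.0000).
Solving J·Δ = −F gives Δ = (3.2959, -0.0969, -0.6837).
Then the next iterate is (p, q, r)₁ = (2.7959, 1.4031, -0.1837).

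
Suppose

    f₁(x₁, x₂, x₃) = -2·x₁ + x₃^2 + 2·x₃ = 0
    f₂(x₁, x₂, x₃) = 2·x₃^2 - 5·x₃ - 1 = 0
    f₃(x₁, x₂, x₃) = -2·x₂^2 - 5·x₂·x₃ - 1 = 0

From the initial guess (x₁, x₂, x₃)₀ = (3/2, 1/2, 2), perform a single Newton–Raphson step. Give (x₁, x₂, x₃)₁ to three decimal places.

At (3/2, 1/2, 2): F = (5.000, -3.000, -6.500).
Jacobian J = [[-2, 0, 2·x₃ + 2], [0, 0, 4·x₃ - 5], [0, -4·x₂ - 5·x₃, -5·x₂]].
At the point, J = [[-2.000, 0.000, 6.000], [0.000, 0.000, 3.000], [0.000, -12.000, -2.500]] (det J = -72.000).
Solving J·Δ = −F gives Δ = (5.500, -0.750, 1.000).
Then the next iterate is (x₁, x₂, x₃)₁ = (7.000, -0.250, 3.000).

(7.000, -0.250, 3.000)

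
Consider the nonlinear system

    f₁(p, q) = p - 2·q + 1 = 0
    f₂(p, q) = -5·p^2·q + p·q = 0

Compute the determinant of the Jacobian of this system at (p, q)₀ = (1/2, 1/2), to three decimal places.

J = [[1, -2], [-10·p·q + q, -5·p^2 + p]].
At the point, J = [[1.000, -2.000], [-2.000, -0.750]].
det J = -4.750.

-4.750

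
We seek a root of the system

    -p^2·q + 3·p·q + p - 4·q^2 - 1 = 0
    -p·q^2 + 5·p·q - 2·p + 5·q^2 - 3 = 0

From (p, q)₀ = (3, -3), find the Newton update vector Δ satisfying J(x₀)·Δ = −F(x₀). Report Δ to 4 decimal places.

(-1.1651, 1.9021)

At (3, -3): F = (-34.0000, -36.0000).
Jacobian J = [[-2·p·q + 3·q + 1, -p^2 + 3·p - 8·q], [-q^2 + 5·q - 2, -2·p·q + 5·p + 10·q]].
At the point, J = [[10.0000, 24.0000], [-26.0000, 3.0000]] (det J = 654.0000).
Solving J·Δ = −F gives Δ = (-1.1651, 1.9021).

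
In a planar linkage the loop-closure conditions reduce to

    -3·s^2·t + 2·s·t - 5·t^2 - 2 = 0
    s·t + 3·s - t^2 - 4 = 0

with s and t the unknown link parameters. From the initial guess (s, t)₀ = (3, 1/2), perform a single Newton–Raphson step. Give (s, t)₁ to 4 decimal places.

(1.2000, 0.5250)

At (3, 1/2): F = (-13.7500, 6.2500).
Jacobian J = [[-6·s·t + 2·t, -3·s^2 + 2·s - 10·t], [t + 3, s - 2·t]].
At the point, J = [[-8.0000, -26.0000], [3.5000, 2.0000]] (det J = 75.0000).
Solving J·Δ = −F gives Δ = (-1.8000, 0.0250).
Then the next iterate is (s, t)₁ = (1.2000, 0.5250).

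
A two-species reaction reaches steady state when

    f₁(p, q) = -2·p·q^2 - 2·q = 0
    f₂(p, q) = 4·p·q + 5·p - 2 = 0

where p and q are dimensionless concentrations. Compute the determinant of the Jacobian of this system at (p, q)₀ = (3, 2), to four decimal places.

242.0000

J = [[-2·q^2, -4·p·q - 2], [4·q + 5, 4·p]].
At the point, J = [[-8.0000, -26.0000], [13.0000, 12.0000]].
det J = 242.0000.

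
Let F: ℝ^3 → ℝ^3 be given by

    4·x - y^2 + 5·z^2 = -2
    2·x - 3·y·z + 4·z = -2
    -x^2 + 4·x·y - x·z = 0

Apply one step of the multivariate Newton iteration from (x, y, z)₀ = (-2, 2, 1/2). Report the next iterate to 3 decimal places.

(-1.157, 0.882, 0.681)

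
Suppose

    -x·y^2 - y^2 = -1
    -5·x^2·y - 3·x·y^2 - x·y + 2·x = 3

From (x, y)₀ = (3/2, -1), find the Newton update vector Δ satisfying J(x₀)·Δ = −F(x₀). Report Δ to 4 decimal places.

(-0.5000, 0.2000)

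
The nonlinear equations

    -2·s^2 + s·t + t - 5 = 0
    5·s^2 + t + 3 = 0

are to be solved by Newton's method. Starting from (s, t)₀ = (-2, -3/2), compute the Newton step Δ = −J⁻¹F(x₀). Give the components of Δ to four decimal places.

At (-2, -3/2): F = (-11.5000, 21.5000).
Jacobian J = [[-4·s + t, s + 1], [10·s, 1]].
At the point, J = [[6.5000, -1.0000], [-20.0000, 1.0000]] (det J = -13.5000).
Solving J·Δ = −F gives Δ = (0.7407, -6.6852).

(0.7407, -6.6852)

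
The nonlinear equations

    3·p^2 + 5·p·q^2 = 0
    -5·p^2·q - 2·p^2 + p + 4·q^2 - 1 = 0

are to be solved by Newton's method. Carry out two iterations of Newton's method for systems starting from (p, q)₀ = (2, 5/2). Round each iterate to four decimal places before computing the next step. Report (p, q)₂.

(1.0097, 0.8542)

At (2, 5/2): F = (74.5000, -32.0000).
Jacobian J = [[6·p + 5·q^2, 10·p·q], [-10·p·q - 4·p + 1, -5·p^2 + 8·q]].
At the point, J = [[43.2500, 50.0000], [-57.0000, 0.0000]] (det J = 2850.0000).
Solving J·Δ = −F gives Δ = (-0.5614, -1.0044).
Then the next iterate is (p, q)₁ = (1.4386, 1.4956).
Round to (1.4386, 1.4956) and repeat: F = (22.298152, -10.229507), J = [[19.815697, 21.515702], [-26.270102, 1.616950]].
Δ = (-0.4289, -0.6414), so (p, q)₂ = (1.0097, 0.8542).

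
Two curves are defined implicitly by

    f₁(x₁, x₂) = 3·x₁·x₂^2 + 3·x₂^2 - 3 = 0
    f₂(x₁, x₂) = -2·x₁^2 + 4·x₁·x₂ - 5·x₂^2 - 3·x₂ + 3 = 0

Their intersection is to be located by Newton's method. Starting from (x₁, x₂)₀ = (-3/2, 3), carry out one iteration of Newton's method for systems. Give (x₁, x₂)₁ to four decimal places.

(-1.5202, 1.1061)

At (-3/2, 3): F = (-16.5000, -73.5000).
Jacobian J = [[3·x₂^2, 6·x₁·x₂ + 6·x₂], [-4·x₁ + 4·x₂, 4·x₁ - 10·x₂ - 3]].
At the point, J = [[27.0000, -9.0000], [18.0000, -39.0000]] (det J = -891.0000).
Solving J·Δ = −F gives Δ = (-0.0202, -1.8939).
Then the next iterate is (x₁, x₂)₁ = (-1.5202, 1.1061).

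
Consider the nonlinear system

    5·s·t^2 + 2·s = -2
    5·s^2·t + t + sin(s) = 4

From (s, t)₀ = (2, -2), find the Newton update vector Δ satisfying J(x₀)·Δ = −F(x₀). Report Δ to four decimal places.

(-0.7254, 0.7510)

At (2, -2): F = (46.0000, -45.090703).
Jacobian J = [[5·t^2 + 2, 10·s·t], [10·s·t + cos(s), 5·s^2 + 1]].
At the point, J = [[22.0000, -40.0000], [-40.416147, 21.0000]] (det J = -1154.645873).
Solving J·Δ = −F gives Δ = (-0.7254, 0.7510).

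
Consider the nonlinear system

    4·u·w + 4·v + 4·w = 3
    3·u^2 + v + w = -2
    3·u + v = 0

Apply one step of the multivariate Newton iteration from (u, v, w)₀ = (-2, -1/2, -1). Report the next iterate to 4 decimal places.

At (-2, -1/2, -1): F = (-1.0000, 12.5000, -6.5000).
Jacobian J = [[4·w, 4, 4·u + 4], [6·u, 1, 1], [3, 1, 0]].
At the point, J = [[-4.0000, 4.0000, -4.0000], [-12.0000, 1.0000, 1.0000], [3.0000, 1.0000, 0.0000]] (det J = 76.0000).
Solving J·Δ = −F gives Δ = (1.3289, 2.5132, 0.9342).
Then the next iterate is (u, v, w)₁ = (-0.6711, 2.0132, -0.0658).

(-0.6711, 2.0132, -0.0658)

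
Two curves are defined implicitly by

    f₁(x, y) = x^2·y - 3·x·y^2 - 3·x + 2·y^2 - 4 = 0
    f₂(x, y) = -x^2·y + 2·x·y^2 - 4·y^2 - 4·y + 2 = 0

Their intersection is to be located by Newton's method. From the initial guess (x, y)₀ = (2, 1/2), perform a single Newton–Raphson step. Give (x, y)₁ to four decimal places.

At (2, 1/2): F = (-9.0000, -2.0000).
Jacobian J = [[2·x·y - 3·y^2 - 3, x^2 - 6·x·y + 4·y], [-2·x·y + 2·y^2, -x^2 + 4·x·y - 8·y - 4]].
At the point, J = [[-1.7500, 0.0000], [-1.5000, -8.0000]] (det J = 14.0000).
Solving J·Δ = −F gives Δ = (-5.1429, 0.7143).
Then the next iterate is (x, y)₁ = (-3.1429, 1.2143).

(-3.1429, 1.2143)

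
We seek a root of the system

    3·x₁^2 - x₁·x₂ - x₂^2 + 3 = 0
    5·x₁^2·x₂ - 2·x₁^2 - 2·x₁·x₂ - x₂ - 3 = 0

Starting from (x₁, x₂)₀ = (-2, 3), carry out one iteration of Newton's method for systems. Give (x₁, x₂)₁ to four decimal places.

(-1.1196, 2.6984)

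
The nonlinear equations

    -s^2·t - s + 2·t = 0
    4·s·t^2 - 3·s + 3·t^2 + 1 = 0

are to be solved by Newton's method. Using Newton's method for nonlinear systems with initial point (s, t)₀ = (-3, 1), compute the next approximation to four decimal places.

At (-3, 1): F = (-4.0000, 1.0000).
Jacobian J = [[-2·s·t - 1, -s^2 + 2], [4·t^2 - 3, 8·s·t + 6·t]].
At the point, J = [[5.0000, -7.0000], [1.0000, -18.0000]] (det J = -83.0000).
Solving J·Δ = −F gives Δ = (0.9518, 0.1084).
Then the next iterate is (s, t)₁ = (-2.0482, 1.1084).

(-2.0482, 1.1084)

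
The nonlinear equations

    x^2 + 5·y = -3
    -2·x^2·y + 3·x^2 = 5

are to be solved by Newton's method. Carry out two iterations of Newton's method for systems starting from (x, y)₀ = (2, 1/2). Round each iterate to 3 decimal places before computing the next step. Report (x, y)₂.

At (2, 1/2): F = (9.500, 3.000).
Jacobian J = [[2·x, 5], [-4·x·y + 6·x, -2·x^2]].
At the point, J = [[4.000, 5.000], [8.000, -8.000]] (det J = -72.000).
Solving J·Δ = −F gives Δ = (-1.264, -0.889).
Then the next iterate is (x, y)₁ = (0.736, -0.389).
Round to (0.736, -0.389) and repeat: F = (1.59670, -2.95347), J = [[1.472, 5.000], [5.56122, -1.08339]].
Δ = (0.443, -0.450), so (x, y)₂ = (1.179, -0.839).

(1.179, -0.839)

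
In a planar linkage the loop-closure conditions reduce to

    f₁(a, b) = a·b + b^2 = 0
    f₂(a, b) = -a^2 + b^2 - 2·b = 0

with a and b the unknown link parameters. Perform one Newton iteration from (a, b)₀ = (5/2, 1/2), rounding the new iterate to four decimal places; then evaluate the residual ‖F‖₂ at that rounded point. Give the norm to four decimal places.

1.8141

At (5/2, 1/2): F = (1.5000, -7.0000).
Jacobian J = [[b, a + 2·b], [-2·a, 2·b - 2]].
At the point, J = [[0.5000, 3.5000], [-5.0000, -1.0000]] (det J = 17.0000).
Solving J·Δ = −F gives Δ = (-1.3529, -0.2353).
Then the next iterate is (a, b)₁ = (1.1471, 0.2647).
Re-evaluating at (1.1471, 0.2647): F = (0.373703, -1.775172), so ‖F‖₂ = 1.8141.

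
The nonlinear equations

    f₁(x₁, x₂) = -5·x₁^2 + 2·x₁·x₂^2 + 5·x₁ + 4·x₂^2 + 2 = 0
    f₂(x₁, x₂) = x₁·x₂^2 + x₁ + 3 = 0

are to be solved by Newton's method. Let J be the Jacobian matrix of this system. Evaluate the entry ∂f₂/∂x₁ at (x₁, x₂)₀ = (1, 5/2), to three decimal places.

7.250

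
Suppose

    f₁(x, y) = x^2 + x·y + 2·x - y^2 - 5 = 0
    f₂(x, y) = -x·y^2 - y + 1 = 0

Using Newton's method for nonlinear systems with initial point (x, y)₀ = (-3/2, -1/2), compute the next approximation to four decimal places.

At (-3/2, -1/2): F = (-5.2500, 1.8750).
Jacobian J = [[2·x + y + 2, x - 2·y], [-y^2, -2·x·y - 1]].
At the point, J = [[-1.5000, -0.5000], [-0.2500, -2.5000]] (det J = 3.6250).
Solving J·Δ = −F gives Δ = (-3.8793, 1.1379).
Then the next iterate is (x, y)₁ = (-5.3793, 0.6379).

(-5.3793, 0.6379)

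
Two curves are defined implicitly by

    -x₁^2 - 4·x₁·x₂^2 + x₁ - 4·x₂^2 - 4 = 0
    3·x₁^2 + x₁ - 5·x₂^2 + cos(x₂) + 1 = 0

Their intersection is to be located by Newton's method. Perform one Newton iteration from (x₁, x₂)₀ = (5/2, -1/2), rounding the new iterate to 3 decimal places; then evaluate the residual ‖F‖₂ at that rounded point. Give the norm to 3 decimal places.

At (5/2, -1/2): F = (-11.250, 21.87758).
Jacobian J = [[-2·x₁ - 4·x₂^2 + 1, -8·x₁·x₂ - 8·x₂], [6·x₁ + 1, -10·x₂ - sin(x₂)]].
At the point, J = [[-5.000, 14.000], [16.000, 5.47943]] (det J = -251.39713).
Solving J·Δ = −F gives Δ = (-1.464, 0.281).
Then the next iterate is (x₁, x₂)₁ = (1.036, -0.219).
Re-evaluating at (1.036, -0.219): F = (-4.42789, 5.99220), so ‖F‖₂ = 7.451.

7.451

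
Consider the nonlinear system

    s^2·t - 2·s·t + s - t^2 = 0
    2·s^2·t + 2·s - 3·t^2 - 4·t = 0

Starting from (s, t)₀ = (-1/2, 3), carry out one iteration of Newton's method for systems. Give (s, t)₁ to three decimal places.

At (-1/2, 3): F = (-5.750, -38.500).
Jacobian J = [[2·s·t - 2·t + 1, s^2 - 2·s - 2·t], [4·s·t + 2, 2·s^2 - 6·t - 4]].
At the point, J = [[-8.000, -4.750], [-4.000, -21.500]] (det J = 153.000).
Solving J·Δ = −F gives Δ = (0.387, -1.863).
Then the next iterate is (s, t)₁ = (-0.113, 1.137).

(-0.113, 1.137)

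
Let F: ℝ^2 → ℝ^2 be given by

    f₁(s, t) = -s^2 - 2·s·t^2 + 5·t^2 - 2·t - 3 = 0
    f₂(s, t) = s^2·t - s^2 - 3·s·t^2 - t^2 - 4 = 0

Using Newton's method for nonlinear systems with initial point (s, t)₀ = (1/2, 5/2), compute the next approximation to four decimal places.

(0.2030, 1.3467)

At (1/2, 5/2): F = (16.7500, -19.2500).
Jacobian J = [[-2·s - 2·t^2, -4·s·t + 10·t - 2], [2·s·t - 2·s - 3·t^2, s^2 - 6·s·t - 2·t]].
At the point, J = [[-13.5000, 18.0000], [-17.2500, -12.2500]] (det J = 475.8750).
Solving J·Δ = −F gives Δ = (-0.2970, -1.1533).
Then the next iterate is (s, t)₁ = (0.2030, 1.3467).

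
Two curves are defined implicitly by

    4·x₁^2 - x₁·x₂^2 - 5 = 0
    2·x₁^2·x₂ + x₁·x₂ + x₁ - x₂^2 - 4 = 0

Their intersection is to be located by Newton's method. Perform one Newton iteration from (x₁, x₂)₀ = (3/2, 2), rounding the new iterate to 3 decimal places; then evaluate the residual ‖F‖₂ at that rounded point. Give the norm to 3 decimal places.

1.490

At (3/2, 2): F = (-2.000, 5.500).
Jacobian J = [[8·x₁ - x₂^2, -2·x₁·x₂], [4·x₁·x₂ + x₂ + 1, 2·x₁^2 + x₁ - 2·x₂]].
At the point, J = [[8.000, -6.000], [15.000, 2.000]] (det J = 106.000).
Solving J·Δ = −F gives Δ = (-0.274, -0.698).
Then the next iterate is (x₁, x₂)₁ = (1.226, 1.302).
Re-evaluating at (1.226, 1.302): F = (-1.06602, 1.04106), so ‖F‖₂ = 1.490.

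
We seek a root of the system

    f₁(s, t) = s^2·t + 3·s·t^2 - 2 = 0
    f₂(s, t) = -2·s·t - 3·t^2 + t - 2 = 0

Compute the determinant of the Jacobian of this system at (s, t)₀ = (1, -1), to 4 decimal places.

15.0000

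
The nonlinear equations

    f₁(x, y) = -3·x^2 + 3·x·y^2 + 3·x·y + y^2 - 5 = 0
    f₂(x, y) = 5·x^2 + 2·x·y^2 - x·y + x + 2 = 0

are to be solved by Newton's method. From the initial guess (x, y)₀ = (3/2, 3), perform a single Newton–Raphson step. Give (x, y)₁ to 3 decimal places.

(0.731, 2.187)

At (3/2, 3): F = (51.250, 37.250).
Jacobian J = [[-6·x + 3·y^2 + 3·y, 6·x·y + 3·x + 2·y], [10·x + 2·y^2 - y + 1, 4·x·y - x]].
At the point, J = [[27.000, 37.500], [31.000, 16.500]] (det J = -717.000).
Solving J·Δ = −F gives Δ = (-0.769, -0.813).
Then the next iterate is (x, y)₁ = (0.731, 2.187).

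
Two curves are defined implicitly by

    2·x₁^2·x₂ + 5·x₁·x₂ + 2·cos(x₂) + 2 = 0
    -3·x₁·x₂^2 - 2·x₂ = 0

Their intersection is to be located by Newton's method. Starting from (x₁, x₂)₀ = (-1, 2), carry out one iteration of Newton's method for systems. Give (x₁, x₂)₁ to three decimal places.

(-1.258, 0.890)

At (-1, 2): F = (-4.83229, 8.000).
Jacobian J = [[4·x₁·x₂ + 5·x₂, 2·x₁^2 + 5·x₁ - 2·sin(x₂)], [-3·x₂^2, -6·x₁·x₂ - 2]].
At the point, J = [[2.000, -4.81859], [-12.000, 10.000]] (det J = -37.82314).
Solving J·Δ = −F gives Δ = (-0.258, -1.110).
Then the next iterate is (x₁, x₂)₁ = (-1.258, 0.890).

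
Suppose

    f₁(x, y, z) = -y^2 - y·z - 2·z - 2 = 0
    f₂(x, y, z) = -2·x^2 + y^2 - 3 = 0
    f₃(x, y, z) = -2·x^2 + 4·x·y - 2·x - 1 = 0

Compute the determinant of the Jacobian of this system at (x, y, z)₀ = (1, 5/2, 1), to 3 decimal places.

J = [[0, -2·y - z, -y - 2], [-4·x, 2·y, 0], [-4·x + 4·y - 2, 4·x, 0]].
At the point, J = [[0.000, -6.000, -4.500], [-4.000, 5.000, 0.000], [4.000, 4.000, 0.000]].
det J = 162.000.

162.000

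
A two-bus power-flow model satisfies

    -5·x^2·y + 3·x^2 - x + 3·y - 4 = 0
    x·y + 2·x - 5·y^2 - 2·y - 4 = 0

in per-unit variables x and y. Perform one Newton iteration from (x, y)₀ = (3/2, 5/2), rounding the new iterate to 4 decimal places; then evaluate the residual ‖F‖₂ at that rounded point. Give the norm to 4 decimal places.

10.6489

At (3/2, 5/2): F = (-19.3750, -33.5000).
Jacobian J = [[-10·x·y + 6·x - 1, -5·x^2 + 3], [y + 2, x - 10·y - 2]].
At the point, J = [[-29.5000, -8.2500], [4.5000, -25.5000]] (det J = 789.3750).
Solving J·Δ = −F gives Δ = (-0.2758, -1.3624).
Then the next iterate is (x, y)₁ = (1.2242, 1.1376).
Re-evaluating at (1.2242, 1.1376): F = (-5.839813, -8.904819), so ‖F‖₂ = 10.6489.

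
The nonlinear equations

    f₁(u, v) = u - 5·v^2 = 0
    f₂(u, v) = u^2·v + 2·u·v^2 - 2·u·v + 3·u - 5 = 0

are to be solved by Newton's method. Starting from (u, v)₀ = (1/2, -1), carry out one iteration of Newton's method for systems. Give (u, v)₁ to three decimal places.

(0.976, -0.598)

At (1/2, -1): F = (-4.500, -1.750).
Jacobian J = [[1, -10·v], [2·u·v + 2·v^2 - 2·v + 3, u^2 + 4·u·v - 2·u]].
At the point, J = [[1.000, 10.000], [6.000, -2.750]] (det J = -62.750).
Solving J·Δ = −F gives Δ = (0.476, 0.402).
Then the next iterate is (u, v)₁ = (0.976, -0.598).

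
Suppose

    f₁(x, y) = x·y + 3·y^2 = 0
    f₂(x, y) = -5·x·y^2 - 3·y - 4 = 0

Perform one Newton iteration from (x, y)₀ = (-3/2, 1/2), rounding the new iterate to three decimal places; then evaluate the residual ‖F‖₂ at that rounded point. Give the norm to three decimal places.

5.606

At (-3/2, 1/2): F = (0.000, -3.625).
Jacobian J = [[y, x + 6·y], [-5·y^2, -10·x·y - 3]].
At the point, J = [[0.500, 1.500], [-1.250, 4.500]] (det J = 4.125).
Solving J·Δ = −F gives Δ = (-1.318, 0.439).
Then the next iterate is (x, y)₁ = (-2.818, 0.939).
Re-evaluating at (-2.818, 0.939): F = (-0.00094, 5.60645), so ‖F‖₂ = 5.606.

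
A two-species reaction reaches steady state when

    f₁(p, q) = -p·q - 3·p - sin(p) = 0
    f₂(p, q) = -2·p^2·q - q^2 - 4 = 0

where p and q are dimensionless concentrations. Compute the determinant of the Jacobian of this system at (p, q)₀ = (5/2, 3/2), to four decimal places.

19.8323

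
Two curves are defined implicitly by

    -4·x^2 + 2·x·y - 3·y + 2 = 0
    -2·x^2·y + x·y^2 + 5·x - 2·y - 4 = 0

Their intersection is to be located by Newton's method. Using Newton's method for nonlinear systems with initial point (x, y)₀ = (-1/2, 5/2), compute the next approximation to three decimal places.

(0.425, 2.331)

At (-1/2, 5/2): F = (-9.000, -15.875).
Jacobian J = [[-8·x + 2·y, 2·x - 3], [-4·x·y + y^2 + 5, -2·x^2 + 2·x·y - 2]].
At the point, J = [[9.000, -4.000], [16.250, -5.000]] (det J = 20.000).
Solving J·Δ = −F gives Δ = (0.925, -0.169).
Then the next iterate is (x, y)₁ = (0.425, 2.331).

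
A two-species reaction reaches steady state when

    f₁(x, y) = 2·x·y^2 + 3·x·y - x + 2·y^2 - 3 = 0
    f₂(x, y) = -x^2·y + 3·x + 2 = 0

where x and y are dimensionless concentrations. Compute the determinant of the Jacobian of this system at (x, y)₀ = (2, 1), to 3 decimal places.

J = [[2·y^2 + 3·y - 1, 4·x·y + 3·x + 4·y], [-2·x·y + 3, -x^2]].
At the point, J = [[4.000, 18.000], [-1.000, -4.000]].
det J = 2.000.

2.000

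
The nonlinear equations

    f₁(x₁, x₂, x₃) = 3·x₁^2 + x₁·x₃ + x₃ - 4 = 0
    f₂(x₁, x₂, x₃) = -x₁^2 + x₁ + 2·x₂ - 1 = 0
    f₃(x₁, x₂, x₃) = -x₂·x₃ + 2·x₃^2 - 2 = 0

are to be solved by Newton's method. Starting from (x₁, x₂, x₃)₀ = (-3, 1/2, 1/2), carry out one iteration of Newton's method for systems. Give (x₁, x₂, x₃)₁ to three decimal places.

At (-3, 1/2, 1/2): F = (22.000, -12.000, -1.750).
Jacobian J = [[6·x₁ + x₃, 0, x₁ + 1], [-2·x₁ + 1, 2, 0], [0, -x₃, -x₂ + 4·x₃]].
At the point, J = [[-17.500, 0.000, -2.000], [7.000, 2.000, 0.000], [0.000, -0.500, 1.500]] (det J = -45.500).
Solving J·Δ = −F gives Δ = (1.033, 2.385, 1.962).
Then the next iterate is (x₁, x₂, x₃)₁ = (-1.967, 2.885, 2.462).

(-1.967, 2.885, 2.462)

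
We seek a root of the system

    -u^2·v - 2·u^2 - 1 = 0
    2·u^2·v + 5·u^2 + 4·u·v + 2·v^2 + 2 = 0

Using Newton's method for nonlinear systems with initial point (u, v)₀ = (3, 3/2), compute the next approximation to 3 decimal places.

At (3, 3/2): F = (-32.500, 96.500).
Jacobian J = [[-2·u·v - 4·u, -u^2], [4·u·v + 10·u + 4·v, 2·u^2 + 4·u + 4·v]].
At the point, J = [[-21.000, -9.000], [54.000, 36.000]] (det J = -270.000).
Solving J·Δ = −F gives Δ = (-1.117, -1.006).
Then the next iterate is (u, v)₁ = (1.883, 0.494).

(1.883, 0.494)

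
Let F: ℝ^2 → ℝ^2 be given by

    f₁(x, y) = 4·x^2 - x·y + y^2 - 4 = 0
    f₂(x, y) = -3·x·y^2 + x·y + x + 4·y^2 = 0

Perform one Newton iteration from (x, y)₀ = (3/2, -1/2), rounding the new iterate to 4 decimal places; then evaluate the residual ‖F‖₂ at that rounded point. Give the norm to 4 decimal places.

1.5543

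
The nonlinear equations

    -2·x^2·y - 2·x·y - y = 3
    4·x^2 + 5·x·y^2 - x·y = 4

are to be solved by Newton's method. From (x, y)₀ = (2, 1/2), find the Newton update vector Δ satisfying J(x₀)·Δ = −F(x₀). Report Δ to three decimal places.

At (2, 1/2): F = (-9.500, 13.500).
Jacobian J = [[-4·x·y - 2·y, -2·x^2 - 2·x - 1], [8·x + 5·y^2 - y, 10·x·y - x]].
At the point, J = [[-5.000, -13.000], [16.750, 8.000]] (det J = 177.750).
Solving J·Δ = −F gives Δ = (-0.560, -0.515).

(-0.560, -0.515)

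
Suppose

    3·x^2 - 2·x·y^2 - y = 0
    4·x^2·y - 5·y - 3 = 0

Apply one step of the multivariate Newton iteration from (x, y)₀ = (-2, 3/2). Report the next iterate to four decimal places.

(-2.8000, -1.4727)

At (-2, 3/2): F = (19.5000, 13.5000).
Jacobian J = [[6·x - 2·y^2, -4·x·y - 1], [8·x·y, 4·x^2 - 5]].
At the point, J = [[-16.5000, 11.0000], [-24.0000, 11.0000]] (det J = 82.5000).
Solving J·Δ = −F gives Δ = (-0.8000, -2.9727).
Then the next iterate is (x, y)₁ = (-2.8000, -1.4727).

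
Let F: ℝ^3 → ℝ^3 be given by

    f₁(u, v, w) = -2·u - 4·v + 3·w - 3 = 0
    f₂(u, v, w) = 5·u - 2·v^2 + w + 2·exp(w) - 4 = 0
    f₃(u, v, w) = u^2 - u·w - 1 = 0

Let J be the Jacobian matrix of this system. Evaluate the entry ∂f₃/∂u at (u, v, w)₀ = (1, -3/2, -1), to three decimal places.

∂f₃/∂u = 2·u - w.
At (1, -3/2, -1) this is 3.000.

3.000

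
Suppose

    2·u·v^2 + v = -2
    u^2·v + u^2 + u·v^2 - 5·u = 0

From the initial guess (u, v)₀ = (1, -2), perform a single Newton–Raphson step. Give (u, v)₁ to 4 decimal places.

At (1, -2): F = (8.0000, -2.0000).
Jacobian J = [[2·v^2, 4·u·v + 1], [2·u·v + 2·u + v^2 - 5, u^2 + 2·u·v]].
At the point, J = [[8.0000, -7.0000], [-3.0000, -3.0000]] (det J = -45.0000).
Solving J·Δ = −F gives Δ = (-0.8444, 0.1778).
Then the next iterate is (u, v)₁ = (0.1556, -1.8222).

(0.1556, -1.8222)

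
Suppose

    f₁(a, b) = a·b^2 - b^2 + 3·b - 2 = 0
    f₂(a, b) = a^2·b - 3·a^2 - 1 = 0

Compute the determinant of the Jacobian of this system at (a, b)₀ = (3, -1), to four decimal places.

-15.0000

J = [[b^2, 2·a·b - 2·b + 3], [2·a·b - 6·a, a^2]].
At the point, J = [[1.0000, -1.0000], [-24.0000, 9.0000]].
det J = -15.0000.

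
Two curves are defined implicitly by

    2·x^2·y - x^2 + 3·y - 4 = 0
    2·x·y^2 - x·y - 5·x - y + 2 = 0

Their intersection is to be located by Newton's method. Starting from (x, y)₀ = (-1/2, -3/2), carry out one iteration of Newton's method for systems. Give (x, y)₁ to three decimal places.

At (-1/2, -3/2): F = (-9.500, 3.000).
Jacobian J = [[4·x·y - 2·x, 2·x^2 + 3], [2·y^2 - y - 5, 4·x·y - x - 1]].
At the point, J = [[4.000, 3.500], [1.000, 2.500]] (det J = 6.500).
Solving J·Δ = −F gives Δ = (5.269, -3.308).
Then the next iterate is (x, y)₁ = (4.769, -4.808).

(4.769, -4.808)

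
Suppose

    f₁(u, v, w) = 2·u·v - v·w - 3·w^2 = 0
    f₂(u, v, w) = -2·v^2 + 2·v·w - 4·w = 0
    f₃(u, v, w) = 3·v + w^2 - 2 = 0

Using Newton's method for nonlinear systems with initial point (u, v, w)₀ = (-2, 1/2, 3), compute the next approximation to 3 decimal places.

At (-2, 1/2, 3): F = (-30.500, -9.500, 8.500).
Jacobian J = [[2·v, 2·u - w, -v - 6·w], [0, -4·v + 2·w, 2·v - 4], [0, 3, 2·w]].
At the point, J = [[1.000, -7.000, -18.500], [0.000, 4.000, -3.000], [0.000, 3.000, 6.000]] (det J = 33.000).
Solving J·Δ = −F gives Δ = (2.144, 0.955, -1.894).
Then the next iterate is (u, v, w)₁ = (0.144, 1.455, 1.106).

(0.144, 1.455, 1.106)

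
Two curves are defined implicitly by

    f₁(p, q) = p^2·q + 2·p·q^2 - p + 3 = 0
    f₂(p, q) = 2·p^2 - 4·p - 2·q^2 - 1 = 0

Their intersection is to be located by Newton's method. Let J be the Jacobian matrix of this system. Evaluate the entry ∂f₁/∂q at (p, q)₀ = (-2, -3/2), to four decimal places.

16.0000

∂f₁/∂q = p^2 + 4·p·q.
At (-2, -3/2) this is 16.0000.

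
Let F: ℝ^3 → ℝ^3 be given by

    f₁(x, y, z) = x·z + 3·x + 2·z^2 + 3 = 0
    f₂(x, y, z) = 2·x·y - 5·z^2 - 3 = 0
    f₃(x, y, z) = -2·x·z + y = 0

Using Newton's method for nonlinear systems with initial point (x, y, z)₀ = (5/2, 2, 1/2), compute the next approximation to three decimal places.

At (5/2, 2, 1/2): F = (12.250, 5.750, -0.500).
Jacobian J = [[z + 3, 0, x + 4·z], [2·y, 2·x, -10·z], [-2·z, 1, -2·x]].
At the point, J = [[3.500, 0.000, 4.500], [4.000, 5.000, -5.000], [-1.000, 1.000, -5.000]] (det J = -29.500).
Solving J·Δ = −F gives Δ = (-7.047, 7.246, 2.758).
Then the next iterate is (x, y, z)₁ = (-4.547, 9.246, 3.258).

(-4.547, 9.246, 3.258)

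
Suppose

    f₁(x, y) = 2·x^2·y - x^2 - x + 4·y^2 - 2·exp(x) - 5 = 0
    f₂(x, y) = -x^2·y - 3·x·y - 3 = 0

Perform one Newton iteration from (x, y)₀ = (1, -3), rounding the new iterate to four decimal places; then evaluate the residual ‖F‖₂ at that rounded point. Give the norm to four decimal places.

3.2626

At (1, -3): F = (17.563436, 9.0000).
Jacobian J = [[4·x·y - 2·x - 2·exp(x) - 1, 2·x^2 + 8·y], [-2·x·y - 3·y, -x^2 - 3·x]].
At the point, J = [[-20.436564, -22.0000], [15.0000, -4.0000]] (det J = 411.746255).
Solving J·Δ = −F gives Δ = (-0.3103, 1.0865).
Then the next iterate is (x, y)₁ = (0.6897, -1.9135).
Re-evaluating at (0.6897, -1.9135): F = (2.673857, 1.869448), so ‖F‖₂ = 3.2626.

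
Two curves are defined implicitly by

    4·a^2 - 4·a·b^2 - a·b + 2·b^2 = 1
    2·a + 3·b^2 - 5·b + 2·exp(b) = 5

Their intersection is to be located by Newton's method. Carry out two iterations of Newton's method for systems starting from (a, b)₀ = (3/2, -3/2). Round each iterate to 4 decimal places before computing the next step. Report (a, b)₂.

(-0.2201, -0.6495)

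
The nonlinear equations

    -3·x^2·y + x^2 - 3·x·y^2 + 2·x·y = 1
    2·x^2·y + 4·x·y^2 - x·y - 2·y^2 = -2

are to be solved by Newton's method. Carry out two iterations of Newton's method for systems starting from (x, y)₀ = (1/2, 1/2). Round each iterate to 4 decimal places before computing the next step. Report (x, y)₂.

At (1/2, 1/2): F = (-1.0000, 2.0000).
Jacobian J = [[-6·x·y + 2·x - 3·y^2 + 2·y, -3·x^2 - 6·x·y + 2·x], [4·x·y + 4·y^2 - y, 2·x^2 + 8·x·y - x - 4·y]].
At the point, J = [[-0.2500, -1.2500], [1.5000, 0.0000]] (det J = 1.8750).
Solving J·Δ = −F gives Δ = (-1.3333, -0.5333).
Then the next iterate is (x, y)₁ = (-0.8333, -0.0333).
Round to (-0.8333, -0.0333) and repeat: F = (-0.177972, 1.920091), J = [[-1.903020, -3.916260], [0.148731, 2.577269]].
Δ = (1.6337, -0.8393), so (x, y)₂ = (0.8004, -0.8726).

(0.8004, -0.8726)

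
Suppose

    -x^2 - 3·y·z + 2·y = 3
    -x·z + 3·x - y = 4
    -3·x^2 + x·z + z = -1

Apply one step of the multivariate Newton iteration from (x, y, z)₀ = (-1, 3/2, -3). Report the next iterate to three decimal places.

(-0.333, 4.564, 7.564)

At (-1, 3/2, -3): F = (12.500, -11.500, -2.000).
Jacobian J = [[-2·x, -3·z + 2, -3·y], [-z + 3, -1, -x], [-6·x + z, 0, x + 1]].
At the point, J = [[2.000, 11.000, -4.500], [6.000, -1.000, 1.000], [3.000, 0.000, 0.000]] (det J = 19.500).
Solving J·Δ = −F gives Δ = (0.667, 3.064, 10.564).
Then the next iterate is (x, y, z)₁ = (-0.333, 4.564, 7.564).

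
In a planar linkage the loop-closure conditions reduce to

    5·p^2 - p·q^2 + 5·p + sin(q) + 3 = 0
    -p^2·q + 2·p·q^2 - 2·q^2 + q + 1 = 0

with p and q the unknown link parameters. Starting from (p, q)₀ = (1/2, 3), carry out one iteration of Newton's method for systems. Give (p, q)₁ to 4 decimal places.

(1.1501, 3.7622)

At (1/2, 3): F = (2.391120, -5.7500).
Jacobian J = [[10·p - q^2 + 5, -2·p·q + cos(q)], [-2·p·q + 2·q^2, -p^2 + 4·p·q - 4·q + 1]].
At the point, J = [[1.0000, -3.989992], [15.0000, -5.2500]] (det J = 54.599887).
Solving J·Δ = −F gives Δ = (0.6501, 0.7622).
Then the next iterate is (p, q)₁ = (1.1501, 3.7622).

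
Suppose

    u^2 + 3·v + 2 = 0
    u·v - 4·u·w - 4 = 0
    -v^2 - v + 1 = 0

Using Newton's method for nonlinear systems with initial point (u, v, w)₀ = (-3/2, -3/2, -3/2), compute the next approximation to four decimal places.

At (-3/2, -3/2, -3/2): F = (-0.2500, -10.7500, 0.2500).
Jacobian J = [[2·u, 3, 0], [v - 4·w, u, -4·u], [0, -2·v - 1, 0]].
At the point, J = [[-3.0000, 3.0000, 0.0000], [4.5000, -1.5000, 6.0000], [0.0000, 2.0000, 0.0000]] (det J = 36.0000).
Solving J·Δ = −F gives Δ = (-0.2083, -0.1250, 1.9167).
Then the next iterate is (u, v, w)₁ = (-1.7083, -1.6250, 0.4167).

(-1.7083, -1.6250, 0.4167)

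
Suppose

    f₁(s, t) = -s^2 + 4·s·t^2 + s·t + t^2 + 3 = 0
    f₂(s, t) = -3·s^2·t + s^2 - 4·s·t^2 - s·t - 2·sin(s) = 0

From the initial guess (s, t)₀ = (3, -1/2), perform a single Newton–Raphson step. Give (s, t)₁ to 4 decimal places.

(1.9246, -0.3336)

At (3, -1/2): F = (-4.2500, 20.717760).
Jacobian J = [[-2·s + 4·t^2 + t, 8·s·t + s + 2·t], [-6·s·t + 2·s - 4·t^2 - t - 2·cos(s), -3·s^2 - 8·s·t - s]].
At the point, J = [[-5.5000, -10.0000], [16.479985, -18.0000]] (det J = 263.799850).
Solving J·Δ = −F gives Δ = (-1.0754, 0.1664).
Then the next iterate is (s, t)₁ = (1.9246, -0.3336).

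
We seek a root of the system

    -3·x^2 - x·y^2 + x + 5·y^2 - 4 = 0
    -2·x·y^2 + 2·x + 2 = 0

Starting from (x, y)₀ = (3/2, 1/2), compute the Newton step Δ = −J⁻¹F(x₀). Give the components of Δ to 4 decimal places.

(-0.5256, 1.1538)

At (3/2, 1/2): F = (-8.3750, 4.2500).
Jacobian J = [[-6·x - y^2 + 1, -2·x·y + 10·y], [-2·y^2 + 2, -4·x·y]].
At the point, J = [[-8.2500, 3.5000], [1.5000, -3.0000]] (det J = 19.5000).
Solving J·Δ = −F gives Δ = (-0.5256, 1.1538).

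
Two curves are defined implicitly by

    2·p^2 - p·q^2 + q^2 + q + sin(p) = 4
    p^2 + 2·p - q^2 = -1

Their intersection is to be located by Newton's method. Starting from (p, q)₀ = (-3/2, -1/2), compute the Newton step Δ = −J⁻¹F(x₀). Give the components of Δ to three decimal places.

(-0.049, -0.049)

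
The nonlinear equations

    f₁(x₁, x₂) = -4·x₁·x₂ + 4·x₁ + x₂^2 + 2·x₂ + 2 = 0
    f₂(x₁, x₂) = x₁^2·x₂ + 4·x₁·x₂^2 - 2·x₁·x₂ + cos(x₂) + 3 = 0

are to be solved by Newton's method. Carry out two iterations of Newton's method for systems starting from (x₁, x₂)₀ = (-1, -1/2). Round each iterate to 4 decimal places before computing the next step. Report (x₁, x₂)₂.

(0.1925, 0.0269)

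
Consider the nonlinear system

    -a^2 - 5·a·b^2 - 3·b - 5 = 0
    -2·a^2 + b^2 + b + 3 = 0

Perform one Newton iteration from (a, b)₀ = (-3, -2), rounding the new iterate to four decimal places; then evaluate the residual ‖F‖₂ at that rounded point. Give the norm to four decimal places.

15.0102

At (-3, -2): F = (52.0000, -13.0000).
Jacobian J = [[-2·a - 5·b^2, -10·a·b - 3], [-4·a, 2·b + 1]].
At the point, J = [[-14.0000, -63.0000], [12.0000, -3.0000]] (det J = 798.0000).
Solving J·Δ = −F gives Δ = (1.2218, 0.5539).
Then the next iterate is (a, b)₁ = (-1.7782, -1.4461).
Re-evaluating at (-1.7782, -1.4461): F = (14.769210, -2.678885), so ‖F‖₂ = 15.0102.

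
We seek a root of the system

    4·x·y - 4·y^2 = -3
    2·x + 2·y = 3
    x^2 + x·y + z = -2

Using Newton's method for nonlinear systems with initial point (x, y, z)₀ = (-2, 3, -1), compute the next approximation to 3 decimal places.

(-0.341, 1.841, -0.659)

At (-2, 3, -1): F = (-57.000, -1.000, -1.000).
Jacobian J = [[4·y, 4·x - 8·y, 0], [2, 2, 0], [2·x + y, x, 1]].
At the point, J = [[12.000, -32.000, 0.000], [2.000, 2.000, 0.000], [-1.000, -2.000, 1.000]] (det J = 88.000).
Solving J·Δ = −F gives Δ = (1.659, -1.159, 0.341).
Then the next iterate is (x, y, z)₁ = (-0.341, 1.841, -0.659).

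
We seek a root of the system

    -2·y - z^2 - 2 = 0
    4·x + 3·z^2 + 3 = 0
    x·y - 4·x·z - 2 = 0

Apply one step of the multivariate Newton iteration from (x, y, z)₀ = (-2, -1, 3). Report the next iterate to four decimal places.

At (-2, -1, 3): F = (-9.0000, 22.0000, 24.0000).
Jacobian J = [[0, -2, -2·z], [4, 0, 6·z], [y - 4·z, x, -4·x]].
At the point, J = [[0.0000, -2.0000, -6.0000], [4.0000, 0.0000, 18.0000], [-13.0000, -2.0000, 8.0000]] (det J = 580.0000).
Solving J·Δ = −F gives Δ = (0.9862, -0.1759, -1.4414).
Then the next iterate is (x, y, z)₁ = (-1.0138, -1.1759, 1.5586).

(-1.0138, -1.1759, 1.5586)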